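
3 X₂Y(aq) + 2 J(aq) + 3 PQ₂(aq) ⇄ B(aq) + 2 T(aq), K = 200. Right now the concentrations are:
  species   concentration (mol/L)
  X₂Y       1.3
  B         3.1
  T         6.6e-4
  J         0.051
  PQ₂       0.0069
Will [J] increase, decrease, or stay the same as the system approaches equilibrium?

increase

Q = [B]·[T]² / ([X₂Y]³·[J]²·[PQ₂]³) = (3.1)·(6.6e-4)² / ((1.3)³·(0.051)²·(0.0069)³) = 720
Q = 720 > K = 200: net reverse reaction.
J is a reactant, so it increases.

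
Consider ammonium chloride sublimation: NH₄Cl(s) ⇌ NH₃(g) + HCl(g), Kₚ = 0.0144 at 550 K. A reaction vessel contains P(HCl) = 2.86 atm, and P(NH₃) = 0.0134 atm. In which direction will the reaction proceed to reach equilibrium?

(NH₄Cl is a pure solid — omitted from Qₚ.)
Qₚ = P(NH₃)·P(HCl) = (0.0134)·(2.86) = 0.0383
Qₚ = 0.0383 > Kₚ = 0.0144, so the reverse reaction proceeds.

reverse (toward reactants)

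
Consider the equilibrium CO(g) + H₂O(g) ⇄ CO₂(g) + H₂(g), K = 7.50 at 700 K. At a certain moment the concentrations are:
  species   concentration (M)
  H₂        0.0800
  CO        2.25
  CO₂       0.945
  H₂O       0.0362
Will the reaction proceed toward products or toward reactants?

in the forward direction

Q = [CO₂]·[H₂] / ([CO]·[H₂O]) = (0.945)·(0.0800) / ((2.25)·(0.0362)) = 0.928
Q = 0.928 < K = 7.50, so the forward reaction proceeds.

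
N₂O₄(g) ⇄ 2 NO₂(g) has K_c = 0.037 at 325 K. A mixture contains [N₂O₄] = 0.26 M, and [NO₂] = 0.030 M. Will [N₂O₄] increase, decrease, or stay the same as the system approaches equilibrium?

Q_c = [NO₂]² / [N₂O₄] = (0.030)² / (0.26) = 0.0035
Q_c = 0.0035 < K_c = 0.037: net forward reaction.
N₂O₄ is a reactant, so it decreases.

decrease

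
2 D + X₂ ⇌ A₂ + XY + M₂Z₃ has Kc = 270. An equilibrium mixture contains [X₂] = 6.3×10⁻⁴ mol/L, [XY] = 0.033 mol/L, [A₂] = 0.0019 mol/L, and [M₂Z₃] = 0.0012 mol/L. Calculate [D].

At equilibrium, Kc = [A₂]·[XY]·[M₂Z₃] / ([D]²·[X₂]) = 270.
(0.0019)·(0.033)·(0.0012) / (([D])²·(6.3×10⁻⁴)) = 270
[D]² = 4.42×10⁻⁷ ⇒ [D] = 6.7×10⁻⁴ mol/L

[D] = 6.7×10⁻⁴ mol/L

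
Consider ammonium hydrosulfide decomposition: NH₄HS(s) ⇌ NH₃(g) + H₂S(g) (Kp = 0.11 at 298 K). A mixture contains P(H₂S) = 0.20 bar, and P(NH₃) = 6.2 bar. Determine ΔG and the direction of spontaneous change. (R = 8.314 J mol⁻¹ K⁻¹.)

(NH₄HS is a pure solid — omitted from Qp.)
Qp = P(NH₃)·P(H₂S) = (6.2)·(0.20) = 1.24
ΔG = RT ln(Qp/Kp) = (8.314 J mol⁻¹ K⁻¹)(298 K) × ln(1.24/0.11)
   = (2.478 kJ/mol)(2.422) = 6.00 kJ/mol
ΔG > 0, so the forward reaction is non-spontaneous (proceeds in reverse).

ΔG = 6.00 kJ/mol; the forward reaction is non-spontaneous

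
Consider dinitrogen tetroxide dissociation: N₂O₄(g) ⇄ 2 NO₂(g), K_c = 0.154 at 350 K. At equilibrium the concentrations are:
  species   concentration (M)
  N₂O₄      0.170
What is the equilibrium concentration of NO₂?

At equilibrium, K_c = [NO₂]² / [N₂O₄] = 0.154.
([NO₂])² / (0.170) = 0.154
[NO₂]² = 0.0262 ⇒ [NO₂] = 0.162 M

[NO₂] = 0.162 M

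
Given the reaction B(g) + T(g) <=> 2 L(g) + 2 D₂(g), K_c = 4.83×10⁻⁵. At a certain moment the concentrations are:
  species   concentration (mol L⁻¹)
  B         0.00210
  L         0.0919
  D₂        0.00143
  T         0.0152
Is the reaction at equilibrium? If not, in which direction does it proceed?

Q_c = [L]²·[D₂]² / ([B]·[T]) = (0.0919)²·(0.00143)² / ((0.00210)·(0.0152)) = 5.41×10⁻⁴
Q_c = 5.41×10⁻⁴ > K_c = 4.83×10⁻⁵, so the reverse reaction proceeds.

reverse (toward reactants)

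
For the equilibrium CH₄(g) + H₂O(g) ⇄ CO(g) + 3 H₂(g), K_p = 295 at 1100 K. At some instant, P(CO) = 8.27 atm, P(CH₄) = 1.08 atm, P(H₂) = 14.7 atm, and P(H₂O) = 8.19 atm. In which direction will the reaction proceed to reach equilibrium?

Q_p = P(CO)·P(H₂)³ / (P(CH₄)·P(H₂O)) = (8.27)·(14.7)³ / ((1.08)·(8.19)) = 2970
Q_p = 2970 > K_p = 295, so the reverse reaction proceeds.

toward reactants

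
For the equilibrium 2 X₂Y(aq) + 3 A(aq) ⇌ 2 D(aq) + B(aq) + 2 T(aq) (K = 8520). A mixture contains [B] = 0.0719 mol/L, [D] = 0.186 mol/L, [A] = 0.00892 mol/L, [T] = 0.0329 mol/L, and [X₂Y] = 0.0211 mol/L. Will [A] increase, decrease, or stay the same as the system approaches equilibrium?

Q = [D]²·[B]·[T]² / ([X₂Y]²·[A]³) = (0.186)²·(0.0719)·(0.0329)² / ((0.0211)²·(0.00892)³) = 8520
Q = 8520 = K; the system is at equilibrium.

stay the same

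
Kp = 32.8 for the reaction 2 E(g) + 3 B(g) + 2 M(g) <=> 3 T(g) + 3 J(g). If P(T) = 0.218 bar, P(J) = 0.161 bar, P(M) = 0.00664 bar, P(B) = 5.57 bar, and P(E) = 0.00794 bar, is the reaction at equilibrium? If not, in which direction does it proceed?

Qp = P(T)³·P(J)³ / (P(E)²·P(B)³·P(M)²) = (0.218)³·(0.161)³ / ((0.00794)²·(5.57)³·(0.00664)²) = 90.0
Qp = 90.0 > Kp = 32.8, so the reverse reaction proceeds.

to the left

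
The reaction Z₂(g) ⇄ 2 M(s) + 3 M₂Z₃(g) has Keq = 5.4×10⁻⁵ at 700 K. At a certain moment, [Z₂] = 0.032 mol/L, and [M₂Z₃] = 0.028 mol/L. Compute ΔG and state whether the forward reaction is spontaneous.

ΔG = 14.8 kJ/mol; the forward reaction is non-spontaneous

(M is a pure solid — omitted from Q.)
Q = [M₂Z₃]³ / [Z₂] = (0.028)³ / (0.032) = 6.86×10⁻⁴
ΔG = RT ln(Q/Keq) = (8.314 J mol⁻¹ K⁻¹)(700 K) × ln(6.86×10⁻⁴/5.4×10⁻⁵)
   = (5.820 kJ/mol)(2.542) = 14.8 kJ/mol
ΔG > 0, so the forward reaction is non-spontaneous (proceeds in reverse).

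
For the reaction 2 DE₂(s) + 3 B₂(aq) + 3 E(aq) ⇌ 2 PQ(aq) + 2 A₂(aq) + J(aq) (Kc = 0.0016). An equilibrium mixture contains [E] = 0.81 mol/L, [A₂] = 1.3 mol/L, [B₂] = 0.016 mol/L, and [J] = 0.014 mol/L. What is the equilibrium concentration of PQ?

[PQ] = 3.8×10⁻⁴ mol/L

(DE₂ is a pure solid — omitted from Kc.)
At equilibrium, Kc = [PQ]²·[A₂]²·[J] / ([B₂]³·[E]³) = 0.0016.
([PQ])²·(1.3)²·(0.014) / ((0.016)³·(0.81)³) = 0.0016
[PQ]² = 1.47×10⁻⁷ ⇒ [PQ] = 3.8×10⁻⁴ mol/L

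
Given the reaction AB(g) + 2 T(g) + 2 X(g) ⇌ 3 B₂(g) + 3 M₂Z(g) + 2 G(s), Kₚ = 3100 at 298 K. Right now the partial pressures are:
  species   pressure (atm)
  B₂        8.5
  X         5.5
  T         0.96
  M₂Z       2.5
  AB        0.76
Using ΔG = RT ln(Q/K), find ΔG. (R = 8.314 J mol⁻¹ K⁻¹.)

ΔG = -4.77 kJ/mol

(G is a pure solid — omitted from Qₚ.)
Qₚ = P(B₂)³·P(M₂Z)³ / (P(AB)·P(T)²·P(X)²) = (8.5)³·(2.5)³ / ((0.76)·(0.96)²·(5.5)²) = 453
ΔG = RT ln(Qₚ/Kₚ) = (8.314 J mol⁻¹ K⁻¹)(298 K) × ln(453/3100)
   = (2.478 kJ/mol)(-1.923) = -4.77 kJ/mol
ΔG < 0, so the forward reaction is spontaneous (proceeds forward).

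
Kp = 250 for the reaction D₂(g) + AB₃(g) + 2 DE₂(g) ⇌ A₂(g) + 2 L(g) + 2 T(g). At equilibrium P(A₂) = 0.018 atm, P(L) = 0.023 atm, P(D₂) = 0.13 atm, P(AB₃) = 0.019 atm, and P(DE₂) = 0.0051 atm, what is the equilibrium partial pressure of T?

At equilibrium, Kp = P(A₂)·P(L)²·P(T)² / (P(D₂)·P(AB₃)·P(DE₂)²) = 250.
(0.018)·(0.023)²·(P(T))² / ((0.13)·(0.019)·(0.0051)²) = 250
P(T)² = 1.69 ⇒ P(T) = 1.3 atm

P(T) = 1.3 atm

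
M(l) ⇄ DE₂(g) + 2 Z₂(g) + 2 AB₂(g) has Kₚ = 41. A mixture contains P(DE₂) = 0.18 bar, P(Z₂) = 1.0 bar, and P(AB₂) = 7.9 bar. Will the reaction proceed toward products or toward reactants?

(M is a pure liquid — omitted from Qₚ.)
Qₚ = P(DE₂)·P(Z₂)²·P(AB₂)² = (0.18)·(1.0)²·(7.9)² = 11
Qₚ = 11 < Kₚ = 41, so the forward reaction proceeds.

in the forward direction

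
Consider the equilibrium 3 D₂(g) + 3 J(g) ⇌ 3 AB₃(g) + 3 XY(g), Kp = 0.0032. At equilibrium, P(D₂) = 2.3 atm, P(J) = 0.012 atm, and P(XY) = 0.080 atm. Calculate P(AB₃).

At equilibrium, Kp = P(AB₃)³·P(XY)³ / (P(D₂)³·P(J)³) = 0.0032.
(P(AB₃))³·(0.080)³ / ((2.3)³·(0.012)³) = 0.0032
P(AB₃)³ = 1.31e-4 ⇒ P(AB₃) = 0.051 atm

P(AB₃) = 0.051 atm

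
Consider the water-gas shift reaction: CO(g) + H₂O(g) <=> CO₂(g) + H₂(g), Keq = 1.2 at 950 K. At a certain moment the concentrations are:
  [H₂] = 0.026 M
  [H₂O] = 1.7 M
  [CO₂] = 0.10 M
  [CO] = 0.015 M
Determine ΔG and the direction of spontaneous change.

ΔG = -19.5 kJ/mol; the forward reaction is spontaneous

Q = [CO₂]·[H₂] / ([CO]·[H₂O]) = (0.10)·(0.026) / ((0.015)·(1.7)) = 0.102
ΔG = RT ln(Q/Keq) = (8.314 J mol⁻¹ K⁻¹)(950 K) × ln(0.102/1.2)
   = (7.898 kJ/mol)(-2.465) = -19.5 kJ/mol
ΔG < 0, so the forward reaction is spontaneous (proceeds forward).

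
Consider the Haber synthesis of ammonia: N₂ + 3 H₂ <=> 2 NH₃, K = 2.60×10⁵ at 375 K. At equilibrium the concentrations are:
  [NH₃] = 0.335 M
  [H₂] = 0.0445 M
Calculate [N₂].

At equilibrium, K = [NH₃]² / ([N₂]·[H₂]³) = 2.60×10⁵.
(0.335)² / (([N₂])·(0.0445)³) = 2.60×10⁵
[N₂] = 0.00490 M

[N₂] = 0.00490 M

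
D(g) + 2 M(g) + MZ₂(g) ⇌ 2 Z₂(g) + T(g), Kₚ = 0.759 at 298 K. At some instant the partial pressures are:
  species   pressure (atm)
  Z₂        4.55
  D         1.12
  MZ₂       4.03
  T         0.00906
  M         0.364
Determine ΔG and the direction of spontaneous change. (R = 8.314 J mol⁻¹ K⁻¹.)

ΔG = -2.19 kJ/mol; the forward reaction is spontaneous

Qₚ = P(Z₂)²·P(T) / (P(D)·P(M)²·P(MZ₂)) = (4.55)²·(0.00906) / ((1.12)·(0.364)²·(4.03)) = 0.314
ΔG = RT ln(Qₚ/Kₚ) = (8.314 J mol⁻¹ K⁻¹)(298 K) × ln(0.314/0.759)
   = (2.478 kJ/mol)(-0.8826) = -2.19 kJ/mol
ΔG < 0, so the forward reaction is spontaneous (proceeds forward).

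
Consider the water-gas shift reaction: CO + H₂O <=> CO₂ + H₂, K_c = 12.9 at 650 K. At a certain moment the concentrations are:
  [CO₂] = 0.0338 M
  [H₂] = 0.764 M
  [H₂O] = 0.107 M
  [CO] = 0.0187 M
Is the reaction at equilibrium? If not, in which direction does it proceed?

Q_c = [CO₂]·[H₂] / ([CO]·[H₂O]) = (0.0338)·(0.764) / ((0.0187)·(0.107)) = 12.9
Q_c = 12.9 = K_c, so the system is already at equilibrium.

neither direction; the system is at equilibrium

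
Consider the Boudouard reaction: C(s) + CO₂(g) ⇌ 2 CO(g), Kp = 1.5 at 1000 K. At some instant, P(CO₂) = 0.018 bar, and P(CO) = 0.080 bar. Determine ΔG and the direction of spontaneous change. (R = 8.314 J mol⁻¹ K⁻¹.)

(C is a pure solid — omitted from Qp.)
Qp = P(CO)² / P(CO₂) = (0.080)² / (0.018) = 0.356
ΔG = RT ln(Qp/Kp) = (8.314 J mol⁻¹ K⁻¹)(1000 K) × ln(0.356/1.5)
   = (8.314 kJ/mol)(-1.438) = -12.0 kJ/mol
ΔG < 0, so the forward reaction is spontaneous (proceeds forward).

ΔG = -12.0 kJ/mol; the forward reaction is spontaneous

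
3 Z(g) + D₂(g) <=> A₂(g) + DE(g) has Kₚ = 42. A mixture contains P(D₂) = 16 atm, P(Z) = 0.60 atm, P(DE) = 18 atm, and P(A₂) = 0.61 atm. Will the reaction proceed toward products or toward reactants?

forward (toward products)

Qₚ = P(A₂)·P(DE) / (P(Z)³·P(D₂)) = (0.61)·(18) / ((0.60)³·(16)) = 3.2
Qₚ = 3.2 < Kₚ = 42, so the forward reaction proceeds.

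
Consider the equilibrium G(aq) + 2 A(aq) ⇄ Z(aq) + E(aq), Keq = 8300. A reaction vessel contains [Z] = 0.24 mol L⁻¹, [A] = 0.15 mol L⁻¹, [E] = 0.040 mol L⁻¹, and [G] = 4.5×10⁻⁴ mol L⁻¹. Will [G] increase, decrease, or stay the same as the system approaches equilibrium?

decrease

Q = [Z]·[E] / ([G]·[A]²) = (0.24)·(0.040) / ((4.5×10⁻⁴)·(0.15)²) = 950
Q = 950 < Keq = 8300: net forward reaction.
G is a reactant, so it decreases.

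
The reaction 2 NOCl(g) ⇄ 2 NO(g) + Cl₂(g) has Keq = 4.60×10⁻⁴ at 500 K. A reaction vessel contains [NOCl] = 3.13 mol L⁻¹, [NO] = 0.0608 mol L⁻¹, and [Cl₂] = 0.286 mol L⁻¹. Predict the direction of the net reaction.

in the forward direction

Q = [NO]²·[Cl₂] / [NOCl]² = (0.0608)²·(0.286) / (3.13)² = 1.08×10⁻⁴
Q = 1.08×10⁻⁴ < Keq = 4.60×10⁻⁴, so the forward reaction proceeds.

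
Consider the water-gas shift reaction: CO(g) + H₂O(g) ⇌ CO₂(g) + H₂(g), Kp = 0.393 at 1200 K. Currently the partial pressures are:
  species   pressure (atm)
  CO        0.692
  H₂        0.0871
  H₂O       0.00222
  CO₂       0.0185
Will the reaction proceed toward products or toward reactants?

Qp = P(CO₂)·P(H₂) / (P(CO)·P(H₂O)) = (0.0185)·(0.0871) / ((0.692)·(0.00222)) = 1.05
Qp = 1.05 > Kp = 0.393, so the reverse reaction proceeds.

reverse (toward reactants)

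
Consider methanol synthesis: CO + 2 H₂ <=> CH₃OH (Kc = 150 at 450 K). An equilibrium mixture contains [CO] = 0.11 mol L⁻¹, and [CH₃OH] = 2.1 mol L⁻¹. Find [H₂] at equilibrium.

At equilibrium, Kc = [CH₃OH] / ([CO]·[H₂]²) = 150.
(2.1) / ((0.11)·([H₂])²) = 150
[H₂]² = 0.127 ⇒ [H₂] = 0.36 mol L⁻¹

[H₂] = 0.36 mol L⁻¹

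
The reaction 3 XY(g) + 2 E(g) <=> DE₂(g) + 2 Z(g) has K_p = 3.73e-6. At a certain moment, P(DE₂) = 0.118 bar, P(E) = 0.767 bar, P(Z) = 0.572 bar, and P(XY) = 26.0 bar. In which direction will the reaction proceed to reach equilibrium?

Q_p = P(DE₂)·P(Z)² / (P(XY)³·P(E)²) = (0.118)·(0.572)² / ((26.0)³·(0.767)²) = 3.73e-6
Q_p = 3.73e-6 = K_p, so the system is already at equilibrium.

at equilibrium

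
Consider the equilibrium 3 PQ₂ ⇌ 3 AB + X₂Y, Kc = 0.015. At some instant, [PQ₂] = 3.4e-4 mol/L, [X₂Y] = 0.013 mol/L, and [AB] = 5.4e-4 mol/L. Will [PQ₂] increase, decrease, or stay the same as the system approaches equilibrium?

Qc = [AB]³·[X₂Y] / [PQ₂]³ = (5.4e-4)³·(0.013) / (3.4e-4)³ = 0.052
Qc = 0.052 > Kc = 0.015: net reverse reaction.
PQ₂ is a reactant, so it increases.

increase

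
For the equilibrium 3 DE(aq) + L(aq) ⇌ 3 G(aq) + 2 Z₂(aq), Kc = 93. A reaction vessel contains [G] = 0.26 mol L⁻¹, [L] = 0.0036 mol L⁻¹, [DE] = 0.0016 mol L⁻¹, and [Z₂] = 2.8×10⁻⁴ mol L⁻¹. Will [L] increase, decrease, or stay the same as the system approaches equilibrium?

stay the same

Qc = [G]³·[Z₂]² / ([DE]³·[L]) = (0.26)³·(2.8×10⁻⁴)² / ((0.0016)³·(0.0036)) = 93
Qc = 93 = Kc; the system is at equilibrium.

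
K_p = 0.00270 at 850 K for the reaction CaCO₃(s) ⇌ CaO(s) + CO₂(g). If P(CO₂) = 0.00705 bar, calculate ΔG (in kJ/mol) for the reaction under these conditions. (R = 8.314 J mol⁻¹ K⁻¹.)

ΔG = 6.78 kJ/mol

(CaCO₃, CaO are pure solids — omitted from Q_p.)
Q_p = P(CO₂) = 0.00705
ΔG = RT ln(Q_p/K_p) = (8.314 J mol⁻¹ K⁻¹)(850 K) × ln(0.00705/0.00270)
   = (7.067 kJ/mol)(0.9598) = 6.78 kJ/mol
ΔG > 0, so the forward reaction is non-spontaneous (proceeds in reverse).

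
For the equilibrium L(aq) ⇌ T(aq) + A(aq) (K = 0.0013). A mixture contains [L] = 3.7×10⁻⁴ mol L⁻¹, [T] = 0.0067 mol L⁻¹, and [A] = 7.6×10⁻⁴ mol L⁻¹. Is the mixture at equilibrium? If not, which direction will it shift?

Q = [T]·[A] / [L] = (0.0067)·(7.6×10⁻⁴) / (3.7×10⁻⁴) = 0.014
Q = 0.014 > K = 0.0013: net reverse reaction.

no; Q > K, reaction proceeds in reverse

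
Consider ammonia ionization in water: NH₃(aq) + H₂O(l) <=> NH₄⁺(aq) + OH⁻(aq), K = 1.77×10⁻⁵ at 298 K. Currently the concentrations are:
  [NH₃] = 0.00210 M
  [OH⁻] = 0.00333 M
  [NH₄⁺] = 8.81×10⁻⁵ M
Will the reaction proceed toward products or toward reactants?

(H₂O is a pure liquid — omitted from Q.)
Q = [NH₄⁺]·[OH⁻] / [NH₃] = (8.81×10⁻⁵)·(0.00333) / (0.00210) = 1.40×10⁻⁴
Q = 1.40×10⁻⁴ > K = 1.77×10⁻⁵, so the reverse reaction proceeds.

in the reverse direction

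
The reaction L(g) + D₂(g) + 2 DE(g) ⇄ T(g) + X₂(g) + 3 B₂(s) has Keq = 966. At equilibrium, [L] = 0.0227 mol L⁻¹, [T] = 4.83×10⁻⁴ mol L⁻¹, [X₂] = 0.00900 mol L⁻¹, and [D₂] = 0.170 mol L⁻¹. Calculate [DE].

(B₂ is a pure solid — omitted from Keq.)
At equilibrium, Keq = [T]·[X₂] / ([L]·[D₂]·[DE]²) = 966.
(4.83×10⁻⁴)·(0.00900) / ((0.0227)·(0.170)·([DE])²) = 966
[DE]² = 1.17×10⁻⁶ ⇒ [DE] = 0.00108 mol L⁻¹

[DE] = 0.00108 mol L⁻¹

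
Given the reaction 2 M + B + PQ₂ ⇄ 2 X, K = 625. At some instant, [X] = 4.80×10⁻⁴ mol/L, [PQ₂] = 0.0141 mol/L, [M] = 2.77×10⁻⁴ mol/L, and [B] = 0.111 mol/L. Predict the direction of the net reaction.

Q = [X]² / ([M]²·[B]·[PQ₂]) = (4.80×10⁻⁴)² / ((2.77×10⁻⁴)²·(0.111)·(0.0141)) = 1920
Q = 1920 > K = 625, so the reverse reaction proceeds.

in the reverse direction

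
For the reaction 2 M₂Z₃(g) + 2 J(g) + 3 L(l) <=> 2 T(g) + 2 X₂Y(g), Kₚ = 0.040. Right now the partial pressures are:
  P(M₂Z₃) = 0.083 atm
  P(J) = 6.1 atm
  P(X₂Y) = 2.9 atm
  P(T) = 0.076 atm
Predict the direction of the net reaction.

reverse (toward reactants)

(L is a pure liquid — omitted from Qₚ.)
Qₚ = P(T)²·P(X₂Y)² / (P(M₂Z₃)²·P(J)²) = (0.076)²·(2.9)² / ((0.083)²·(6.1)²) = 0.19
Qₚ = 0.19 > Kₚ = 0.040, so the reverse reaction proceeds.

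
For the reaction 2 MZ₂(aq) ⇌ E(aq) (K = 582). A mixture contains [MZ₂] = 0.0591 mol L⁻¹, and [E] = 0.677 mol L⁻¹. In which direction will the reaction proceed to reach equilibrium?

Q = [E] / [MZ₂]² = (0.677) / (0.0591)² = 194
Q = 194 < K = 582, so the forward reaction proceeds.

in the forward direction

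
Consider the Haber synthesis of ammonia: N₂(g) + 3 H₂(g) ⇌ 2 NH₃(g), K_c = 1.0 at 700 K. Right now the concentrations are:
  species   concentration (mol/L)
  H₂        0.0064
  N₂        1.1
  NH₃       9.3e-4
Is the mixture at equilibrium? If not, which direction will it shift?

Q_c = [NH₃]² / ([N₂]·[H₂]³) = (9.3e-4)² / ((1.1)·(0.0064)³) = 3.0
Q_c = 3.0 > K_c = 1.0: net reverse reaction.

no; Q > K, reaction proceeds in reverse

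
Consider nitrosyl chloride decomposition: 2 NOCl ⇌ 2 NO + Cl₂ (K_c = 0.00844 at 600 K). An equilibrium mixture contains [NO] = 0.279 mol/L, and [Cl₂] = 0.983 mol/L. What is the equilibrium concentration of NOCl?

[NOCl] = 3.01 mol/L

At equilibrium, K_c = [NO]²·[Cl₂] / [NOCl]² = 0.00844.
(0.279)²·(0.983) / ([NOCl])² = 0.00844
[NOCl]² = 9.07 ⇒ [NOCl] = 3.01 mol/L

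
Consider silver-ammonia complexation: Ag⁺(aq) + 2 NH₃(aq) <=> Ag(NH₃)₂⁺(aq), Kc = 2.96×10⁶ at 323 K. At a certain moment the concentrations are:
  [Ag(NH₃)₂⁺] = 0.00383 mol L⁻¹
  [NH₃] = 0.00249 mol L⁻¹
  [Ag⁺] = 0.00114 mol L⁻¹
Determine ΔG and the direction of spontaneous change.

ΔG = -4.56 kJ/mol; the forward reaction is spontaneous

Qc = [Ag(NH₃)₂⁺] / ([Ag⁺]·[NH₃]²) = (0.00383) / ((0.00114)·(0.00249)²) = 5.42×10⁵
ΔG = RT ln(Qc/Kc) = (8.314 J mol⁻¹ K⁻¹)(323 K) × ln(5.42×10⁵/2.96×10⁶)
   = (2.685 kJ/mol)(-1.698) = -4.56 kJ/mol
ΔG < 0, so the forward reaction is spontaneous (proceeds forward).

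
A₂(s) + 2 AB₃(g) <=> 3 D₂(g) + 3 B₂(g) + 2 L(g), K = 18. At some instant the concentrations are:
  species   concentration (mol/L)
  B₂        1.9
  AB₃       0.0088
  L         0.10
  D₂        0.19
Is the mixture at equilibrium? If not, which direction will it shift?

no; Q < K, reaction proceeds forward

(A₂ is a pure solid — omitted from Q.)
Q = [D₂]³·[B₂]³·[L]² / [AB₃]² = (0.19)³·(1.9)³·(0.10)² / (0.0088)² = 6.1
Q = 6.1 < K = 18: net forward reaction.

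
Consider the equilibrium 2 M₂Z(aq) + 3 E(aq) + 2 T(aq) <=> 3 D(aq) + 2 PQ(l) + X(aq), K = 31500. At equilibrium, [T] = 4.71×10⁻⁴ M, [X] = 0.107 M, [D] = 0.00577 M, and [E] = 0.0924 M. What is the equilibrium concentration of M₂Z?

(PQ is a pure liquid — omitted from K.)
At equilibrium, K = [D]³·[X] / ([M₂Z]²·[E]³·[T]²) = 31500.
(0.00577)³·(0.107) / (([M₂Z])²·(0.0924)³·(4.71×10⁻⁴)²) = 31500
[M₂Z]² = 0.00373 ⇒ [M₂Z] = 0.0611 M

[M₂Z] = 0.0611 M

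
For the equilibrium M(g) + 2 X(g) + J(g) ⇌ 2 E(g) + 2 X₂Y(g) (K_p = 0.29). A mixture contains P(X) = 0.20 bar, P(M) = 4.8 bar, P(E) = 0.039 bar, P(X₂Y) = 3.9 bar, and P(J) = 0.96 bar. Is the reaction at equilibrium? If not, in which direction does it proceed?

in the forward direction

Q_p = P(E)²·P(X₂Y)² / (P(M)·P(X)²·P(J)) = (0.039)²·(3.9)² / ((4.8)·(0.20)²·(0.96)) = 0.13
Q_p = 0.13 < K_p = 0.29, so the forward reaction proceeds.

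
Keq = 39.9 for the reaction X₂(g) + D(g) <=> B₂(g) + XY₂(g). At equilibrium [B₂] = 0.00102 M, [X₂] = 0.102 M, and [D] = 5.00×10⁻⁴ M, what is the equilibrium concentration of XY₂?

At equilibrium, Keq = [B₂]·[XY₂] / ([X₂]·[D]) = 39.9.
(0.00102)·([XY₂]) / ((0.102)·(5.00×10⁻⁴)) = 39.9
[XY₂] = 2.00 M

[XY₂] = 2.00 M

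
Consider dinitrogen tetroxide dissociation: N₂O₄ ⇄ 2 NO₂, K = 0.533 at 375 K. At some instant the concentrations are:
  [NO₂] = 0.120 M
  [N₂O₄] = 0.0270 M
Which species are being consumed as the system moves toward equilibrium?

none (at equilibrium)

Q = [NO₂]² / [N₂O₄] = (0.120)² / (0.0270) = 0.533
Q = 0.533 = K; the system is at equilibrium.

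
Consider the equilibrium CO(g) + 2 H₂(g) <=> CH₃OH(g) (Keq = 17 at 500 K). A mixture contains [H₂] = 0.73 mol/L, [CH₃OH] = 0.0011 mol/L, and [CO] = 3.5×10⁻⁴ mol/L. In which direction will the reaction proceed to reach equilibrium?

to the right

Q = [CH₃OH] / ([CO]·[H₂]²) = (0.0011) / ((3.5×10⁻⁴)·(0.73)²) = 5.9
Q = 5.9 < Keq = 17, so the forward reaction proceeds.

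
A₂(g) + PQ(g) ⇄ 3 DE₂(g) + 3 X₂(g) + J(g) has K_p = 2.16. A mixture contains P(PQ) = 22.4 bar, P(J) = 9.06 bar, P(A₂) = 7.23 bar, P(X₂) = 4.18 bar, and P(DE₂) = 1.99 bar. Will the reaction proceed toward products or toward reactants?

Q_p = P(DE₂)³·P(X₂)³·P(J) / (P(A₂)·P(PQ)) = (1.99)³·(4.18)³·(9.06) / ((7.23)·(22.4)) = 32.2
Q_p = 32.2 > K_p = 2.16, so the reverse reaction proceeds.

in the reverse direction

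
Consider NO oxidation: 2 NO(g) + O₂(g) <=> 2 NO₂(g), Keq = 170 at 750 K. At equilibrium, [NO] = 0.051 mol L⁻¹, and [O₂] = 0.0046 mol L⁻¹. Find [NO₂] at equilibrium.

[NO₂] = 0.045 mol L⁻¹

At equilibrium, Keq = [NO₂]² / ([NO]²·[O₂]) = 170.
([NO₂])² / ((0.051)²·(0.0046)) = 170
[NO₂]² = 0.00203 ⇒ [NO₂] = 0.045 mol L⁻¹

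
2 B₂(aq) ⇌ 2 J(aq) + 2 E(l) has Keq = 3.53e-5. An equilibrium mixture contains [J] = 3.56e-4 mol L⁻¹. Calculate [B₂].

(E is a pure liquid — omitted from Keq.)
At equilibrium, Keq = [J]² / [B₂]² = 3.53e-5.
(3.56e-4)² / ([B₂])² = 3.53e-5
[B₂]² = 0.00359 ⇒ [B₂] = 0.0599 mol L⁻¹

[B₂] = 0.0599 mol L⁻¹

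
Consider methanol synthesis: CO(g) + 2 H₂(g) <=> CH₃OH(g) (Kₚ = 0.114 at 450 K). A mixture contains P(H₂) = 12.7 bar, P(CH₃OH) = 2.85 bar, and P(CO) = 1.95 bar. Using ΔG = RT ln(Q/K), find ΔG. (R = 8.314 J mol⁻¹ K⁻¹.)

ΔG = -9.47 kJ/mol

Qₚ = P(CH₃OH) / (P(CO)·P(H₂)²) = (2.85) / ((1.95)·(12.7)²) = 0.00906
ΔG = RT ln(Qₚ/Kₚ) = (8.314 J mol⁻¹ K⁻¹)(450 K) × ln(0.00906/0.114)
   = (3.741 kJ/mol)(-2.532) = -9.47 kJ/mol
ΔG < 0, so the forward reaction is spontaneous (proceeds forward).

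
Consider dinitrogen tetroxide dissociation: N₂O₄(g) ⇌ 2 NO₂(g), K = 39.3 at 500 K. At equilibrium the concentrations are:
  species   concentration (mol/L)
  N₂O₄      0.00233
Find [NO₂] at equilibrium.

[NO₂] = 0.303 mol/L

At equilibrium, K = [NO₂]² / [N₂O₄] = 39.3.
([NO₂])² / (0.00233) = 39.3
[NO₂]² = 0.0916 ⇒ [NO₂] = 0.303 mol/L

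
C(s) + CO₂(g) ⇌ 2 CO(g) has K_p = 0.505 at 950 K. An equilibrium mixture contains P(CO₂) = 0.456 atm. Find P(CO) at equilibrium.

(C is a pure solid — omitted from K_p.)
At equilibrium, K_p = P(CO)² / P(CO₂) = 0.505.
(P(CO))² / (0.456) = 0.505
P(CO)² = 0.230 ⇒ P(CO) = 0.480 atm

P(CO) = 0.480 atm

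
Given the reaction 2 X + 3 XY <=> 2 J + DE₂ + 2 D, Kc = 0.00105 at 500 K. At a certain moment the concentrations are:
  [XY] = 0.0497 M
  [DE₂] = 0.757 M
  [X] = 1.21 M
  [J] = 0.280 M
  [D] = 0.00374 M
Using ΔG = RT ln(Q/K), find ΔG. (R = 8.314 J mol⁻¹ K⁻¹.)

Qc = [J]²·[DE₂]·[D]² / ([X]²·[XY]³) = (0.280)²·(0.757)·(0.00374)² / ((1.21)²·(0.0497)³) = 0.00462
ΔG = RT ln(Qc/Kc) = (8.314 J mol⁻¹ K⁻¹)(500 K) × ln(0.00462/0.00105)
   = (4.157 kJ/mol)(1.482) = 6.16 kJ/mol
ΔG > 0, so the forward reaction is non-spontaneous (proceeds in reverse).

ΔG = 6.16 kJ/mol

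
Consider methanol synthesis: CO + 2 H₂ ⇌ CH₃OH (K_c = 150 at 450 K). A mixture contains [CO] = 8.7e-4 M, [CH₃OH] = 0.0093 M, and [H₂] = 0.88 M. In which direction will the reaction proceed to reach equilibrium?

forward (toward products)

Q_c = [CH₃OH] / ([CO]·[H₂]²) = (0.0093) / ((8.7e-4)·(0.88)²) = 14
Q_c = 14 < K_c = 150, so the forward reaction proceeds.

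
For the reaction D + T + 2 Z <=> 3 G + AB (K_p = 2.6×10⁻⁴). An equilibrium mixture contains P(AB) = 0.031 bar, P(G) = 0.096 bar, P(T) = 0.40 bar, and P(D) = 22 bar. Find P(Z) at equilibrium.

P(Z) = 0.11 bar

At equilibrium, K_p = P(G)³·P(AB) / (P(D)·P(T)·P(Z)²) = 2.6×10⁻⁴.
(0.096)³·(0.031) / ((22)·(0.40)·(P(Z))²) = 2.6×10⁻⁴
P(Z)² = 0.0120 ⇒ P(Z) = 0.11 bar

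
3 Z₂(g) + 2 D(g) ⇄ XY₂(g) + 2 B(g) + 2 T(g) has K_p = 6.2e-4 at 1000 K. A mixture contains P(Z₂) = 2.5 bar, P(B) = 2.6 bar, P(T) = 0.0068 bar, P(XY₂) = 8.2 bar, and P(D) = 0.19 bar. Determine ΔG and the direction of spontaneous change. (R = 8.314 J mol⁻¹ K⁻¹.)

ΔG = 16.6 kJ/mol; the forward reaction is non-spontaneous

Q_p = P(XY₂)·P(B)²·P(T)² / (P(Z₂)³·P(D)²) = (8.2)·(2.6)²·(0.0068)² / ((2.5)³·(0.19)²) = 0.00454
ΔG = RT ln(Q_p/K_p) = (8.314 J mol⁻¹ K⁻¹)(1000 K) × ln(0.00454/6.2e-4)
   = (8.314 kJ/mol)(1.991) = 16.6 kJ/mol
ΔG > 0, so the forward reaction is non-spontaneous (proceeds in reverse).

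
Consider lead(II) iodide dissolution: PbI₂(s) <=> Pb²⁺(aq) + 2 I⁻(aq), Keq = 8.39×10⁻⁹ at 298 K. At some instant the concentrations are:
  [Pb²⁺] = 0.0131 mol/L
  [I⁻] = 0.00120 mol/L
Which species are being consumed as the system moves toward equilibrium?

(PbI₂ is a pure solid — omitted from Q.)
Q = [Pb²⁺]·[I⁻]² = (0.0131)·(0.00120)² = 1.89×10⁻⁸
Q = 1.89×10⁻⁸ > Keq = 8.39×10⁻⁹: net reverse reaction.

Pb²⁺, I⁻ (products)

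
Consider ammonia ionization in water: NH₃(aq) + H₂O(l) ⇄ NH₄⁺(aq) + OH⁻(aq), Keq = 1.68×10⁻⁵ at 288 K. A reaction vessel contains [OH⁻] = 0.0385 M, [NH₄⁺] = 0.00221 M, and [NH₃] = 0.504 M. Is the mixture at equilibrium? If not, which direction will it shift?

(H₂O is a pure liquid — omitted from Q.)
Q = [NH₄⁺]·[OH⁻] / [NH₃] = (0.00221)·(0.0385) / (0.504) = 1.69×10⁻⁴
Q = 1.69×10⁻⁴ > Keq = 1.68×10⁻⁵: net reverse reaction.

no; Q > K, reaction proceeds in reverse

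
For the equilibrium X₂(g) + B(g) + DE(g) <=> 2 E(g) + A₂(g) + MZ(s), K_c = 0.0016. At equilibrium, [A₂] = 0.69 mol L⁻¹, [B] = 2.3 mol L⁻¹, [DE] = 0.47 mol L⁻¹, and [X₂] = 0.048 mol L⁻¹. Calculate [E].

(MZ is a pure solid — omitted from K_c.)
At equilibrium, K_c = [E]²·[A₂] / ([X₂]·[B]·[DE]) = 0.0016.
([E])²·(0.69) / ((0.048)·(2.3)·(0.47)) = 0.0016
[E]² = 1.20e-4 ⇒ [E] = 0.011 mol L⁻¹

[E] = 0.011 mol L⁻¹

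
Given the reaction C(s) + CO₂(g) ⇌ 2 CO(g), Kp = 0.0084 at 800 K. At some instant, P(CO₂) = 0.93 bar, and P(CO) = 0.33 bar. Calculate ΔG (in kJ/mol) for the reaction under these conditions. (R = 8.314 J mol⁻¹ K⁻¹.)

ΔG = 17.5 kJ/mol

(C is a pure solid — omitted from Qp.)
Qp = P(CO)² / P(CO₂) = (0.33)² / (0.93) = 0.117
ΔG = RT ln(Qp/Kp) = (8.314 J mol⁻¹ K⁻¹)(800 K) × ln(0.117/0.0084)
   = (6.651 kJ/mol)(2.634) = 17.5 kJ/mol
ΔG > 0, so the forward reaction is non-spontaneous (proceeds in reverse).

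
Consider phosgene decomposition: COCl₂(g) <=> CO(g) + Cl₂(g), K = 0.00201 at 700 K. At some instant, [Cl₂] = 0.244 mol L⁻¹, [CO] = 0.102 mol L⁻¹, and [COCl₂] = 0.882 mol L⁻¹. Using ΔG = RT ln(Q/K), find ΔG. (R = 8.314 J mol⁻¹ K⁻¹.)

Q = [CO]·[Cl₂] / [COCl₂] = (0.102)·(0.244) / (0.882) = 0.0282
ΔG = RT ln(Q/K) = (8.314 J mol⁻¹ K⁻¹)(700 K) × ln(0.0282/0.00201)
   = (5.820 kJ/mol)(2.641) = 15.4 kJ/mol
ΔG > 0, so the forward reaction is non-spontaneous (proceeds in reverse).

ΔG = 15.4 kJ/mol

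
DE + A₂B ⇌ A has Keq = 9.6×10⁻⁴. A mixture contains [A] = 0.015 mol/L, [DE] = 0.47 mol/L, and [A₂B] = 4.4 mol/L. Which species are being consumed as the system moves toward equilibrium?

Q = [A] / ([DE]·[A₂B]) = (0.015) / ((0.47)·(4.4)) = 0.0073
Q = 0.0073 > Keq = 9.6×10⁻⁴: net reverse reaction.

A (products)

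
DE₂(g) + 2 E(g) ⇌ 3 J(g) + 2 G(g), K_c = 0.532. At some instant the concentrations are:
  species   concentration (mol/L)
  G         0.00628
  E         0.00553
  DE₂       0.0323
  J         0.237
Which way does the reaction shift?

no net change (already at equilibrium)

Q_c = [J]³·[G]² / ([DE₂]·[E]²) = (0.237)³·(0.00628)² / ((0.0323)·(0.00553)²) = 0.532
Q_c = 0.532 = K_c, so the system is already at equilibrium.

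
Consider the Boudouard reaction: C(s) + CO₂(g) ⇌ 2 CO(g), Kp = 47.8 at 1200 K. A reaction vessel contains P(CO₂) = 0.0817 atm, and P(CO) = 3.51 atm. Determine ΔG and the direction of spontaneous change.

(C is a pure solid — omitted from Qp.)
Qp = P(CO)² / P(CO₂) = (3.51)² / (0.0817) = 151
ΔG = RT ln(Qp/Kp) = (8.314 J mol⁻¹ K⁻¹)(1200 K) × ln(151/47.8)
   = (9.977 kJ/mol)(1.150) = 11.5 kJ/mol
ΔG > 0, so the forward reaction is non-spontaneous (proceeds in reverse).

ΔG = 11.5 kJ/mol; the forward reaction is non-spontaneous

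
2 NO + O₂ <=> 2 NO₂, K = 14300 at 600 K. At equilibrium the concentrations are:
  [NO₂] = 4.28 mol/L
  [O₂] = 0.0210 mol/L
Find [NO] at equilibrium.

At equilibrium, K = [NO₂]² / ([NO]²·[O₂]) = 14300.
(4.28)² / (([NO])²·(0.0210)) = 14300
[NO]² = 0.0610 ⇒ [NO] = 0.247 mol/L

[NO] = 0.247 mol/L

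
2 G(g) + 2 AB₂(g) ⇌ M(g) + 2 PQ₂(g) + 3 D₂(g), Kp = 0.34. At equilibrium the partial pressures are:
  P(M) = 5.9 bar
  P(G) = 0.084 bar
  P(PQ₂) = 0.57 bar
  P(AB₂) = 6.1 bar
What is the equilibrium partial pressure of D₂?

At equilibrium, Kp = P(M)·P(PQ₂)²·P(D₂)³ / (P(G)²·P(AB₂)²) = 0.34.
(5.9)·(0.57)²·(P(D₂))³ / ((0.084)²·(6.1)²) = 0.34
P(D₂)³ = 0.0466 ⇒ P(D₂) = 0.36 bar

P(D₂) = 0.36 bar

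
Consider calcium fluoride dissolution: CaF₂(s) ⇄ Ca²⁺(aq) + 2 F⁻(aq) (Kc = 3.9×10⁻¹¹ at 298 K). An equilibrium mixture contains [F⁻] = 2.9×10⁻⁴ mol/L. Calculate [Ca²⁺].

[Ca²⁺] = 4.6×10⁻⁴ mol/L

(CaF₂ is a pure solid — omitted from Kc.)
At equilibrium, Kc = [Ca²⁺]·[F⁻]² = 3.9×10⁻¹¹.
([Ca²⁺])·(2.9×10⁻⁴)² = 3.9×10⁻¹¹
[Ca²⁺] = 4.64×10⁻⁴ = 4.6×10⁻⁴ mol/L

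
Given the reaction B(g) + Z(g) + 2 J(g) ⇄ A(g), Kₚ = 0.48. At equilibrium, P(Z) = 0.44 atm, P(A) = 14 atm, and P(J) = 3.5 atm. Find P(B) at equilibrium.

At equilibrium, Kₚ = P(A) / (P(B)·P(Z)·P(J)²) = 0.48.
(14) / ((P(B))·(0.44)·(3.5)²) = 0.48
P(B) = 5.41 = 5.4 atm

P(B) = 5.4 atm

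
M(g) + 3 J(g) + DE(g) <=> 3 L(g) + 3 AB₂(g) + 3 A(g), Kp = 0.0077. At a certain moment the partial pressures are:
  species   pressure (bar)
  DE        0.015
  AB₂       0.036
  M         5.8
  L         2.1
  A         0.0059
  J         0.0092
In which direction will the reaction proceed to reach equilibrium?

to the right

Qp = P(L)³·P(AB₂)³·P(A)³ / (P(M)·P(J)³·P(DE)) = (2.1)³·(0.036)³·(0.0059)³ / ((5.8)·(0.0092)³·(0.015)) = 0.0013
Qp = 0.0013 < Kp = 0.0077, so the forward reaction proceeds.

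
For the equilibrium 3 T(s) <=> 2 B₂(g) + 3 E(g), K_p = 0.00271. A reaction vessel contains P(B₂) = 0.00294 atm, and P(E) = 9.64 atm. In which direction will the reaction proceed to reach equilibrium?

(T is a pure solid — omitted from Q_p.)
Q_p = P(B₂)²·P(E)³ = (0.00294)²·(9.64)³ = 0.00774
Q_p = 0.00774 > K_p = 0.00271, so the reverse reaction proceeds.

reverse (toward reactants)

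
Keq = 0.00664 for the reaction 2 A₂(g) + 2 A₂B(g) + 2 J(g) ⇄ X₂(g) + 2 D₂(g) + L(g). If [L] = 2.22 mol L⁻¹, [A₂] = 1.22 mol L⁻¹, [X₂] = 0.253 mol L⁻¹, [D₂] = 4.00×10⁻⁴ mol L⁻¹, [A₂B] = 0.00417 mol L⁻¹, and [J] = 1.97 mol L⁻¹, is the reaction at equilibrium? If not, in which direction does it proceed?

forward (toward products)

Q = [X₂]·[D₂]²·[L] / ([A₂]²·[A₂B]²·[J]²) = (0.253)·(4.00×10⁻⁴)²·(2.22) / ((1.22)²·(0.00417)²·(1.97)²) = 8.95×10⁻⁴
Q = 8.95×10⁻⁴ < Keq = 0.00664, so the forward reaction proceeds.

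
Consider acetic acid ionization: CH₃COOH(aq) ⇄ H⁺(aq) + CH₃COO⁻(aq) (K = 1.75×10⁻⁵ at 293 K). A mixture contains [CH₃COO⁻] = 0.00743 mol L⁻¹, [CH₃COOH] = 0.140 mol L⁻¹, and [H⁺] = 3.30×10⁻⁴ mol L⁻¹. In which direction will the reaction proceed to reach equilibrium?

Q = [H⁺]·[CH₃COO⁻] / [CH₃COOH] = (3.30×10⁻⁴)·(0.00743) / (0.140) = 1.75×10⁻⁵
Q = 1.75×10⁻⁵ = K, so the system is already at equilibrium.

no net change (already at equilibrium)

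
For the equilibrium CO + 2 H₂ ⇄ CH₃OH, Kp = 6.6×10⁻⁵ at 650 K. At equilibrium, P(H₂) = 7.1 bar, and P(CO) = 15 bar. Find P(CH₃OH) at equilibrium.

P(CH₃OH) = 0.050 bar

At equilibrium, Kp = P(CH₃OH) / (P(CO)·P(H₂)²) = 6.6×10⁻⁵.
(P(CH₃OH)) / ((15)·(7.1)²) = 6.6×10⁻⁵
P(CH₃OH) = 0.0499 = 0.050 bar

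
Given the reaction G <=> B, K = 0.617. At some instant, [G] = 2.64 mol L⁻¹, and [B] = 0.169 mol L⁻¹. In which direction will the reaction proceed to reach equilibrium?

toward products

Q = [B] / [G] = (0.169) / (2.64) = 0.0640
Q = 0.0640 < K = 0.617, so the forward reaction proceeds.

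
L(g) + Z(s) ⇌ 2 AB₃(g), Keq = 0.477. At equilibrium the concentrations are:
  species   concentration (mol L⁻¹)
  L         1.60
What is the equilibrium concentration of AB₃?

[AB₃] = 0.874 mol L⁻¹

(Z is a pure solid — omitted from Keq.)
At equilibrium, Keq = [AB₃]² / [L] = 0.477.
([AB₃])² / (1.60) = 0.477
[AB₃]² = 0.763 ⇒ [AB₃] = 0.874 mol L⁻¹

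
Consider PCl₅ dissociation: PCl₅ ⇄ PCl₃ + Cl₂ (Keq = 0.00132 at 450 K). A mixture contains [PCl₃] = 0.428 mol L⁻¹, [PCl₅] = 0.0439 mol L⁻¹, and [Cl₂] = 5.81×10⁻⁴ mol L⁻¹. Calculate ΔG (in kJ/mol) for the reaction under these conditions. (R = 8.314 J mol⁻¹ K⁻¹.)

ΔG = 5.45 kJ/mol

Q = [PCl₃]·[Cl₂] / [PCl₅] = (0.428)·(5.81×10⁻⁴) / (0.0439) = 0.00566
ΔG = RT ln(Q/Keq) = (8.314 J mol⁻¹ K⁻¹)(450 K) × ln(0.00566/0.00132)
   = (3.741 kJ/mol)(1.456) = 5.45 kJ/mol
ΔG > 0, so the forward reaction is non-spontaneous (proceeds in reverse).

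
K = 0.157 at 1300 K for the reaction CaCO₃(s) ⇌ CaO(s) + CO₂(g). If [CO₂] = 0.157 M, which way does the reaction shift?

(CaCO₃, CaO are pure solids — omitted from Q.)
Q = [CO₂] = 0.157
Q = 0.157 = K, so the system is already at equilibrium.

at equilibrium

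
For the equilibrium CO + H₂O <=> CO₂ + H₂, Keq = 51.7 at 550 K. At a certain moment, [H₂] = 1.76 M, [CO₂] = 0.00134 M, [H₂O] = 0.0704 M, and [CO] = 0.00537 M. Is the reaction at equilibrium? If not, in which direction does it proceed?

to the right

Q = [CO₂]·[H₂] / ([CO]·[H₂O]) = (0.00134)·(1.76) / ((0.00537)·(0.0704)) = 6.24
Q = 6.24 < Keq = 51.7, so the forward reaction proceeds.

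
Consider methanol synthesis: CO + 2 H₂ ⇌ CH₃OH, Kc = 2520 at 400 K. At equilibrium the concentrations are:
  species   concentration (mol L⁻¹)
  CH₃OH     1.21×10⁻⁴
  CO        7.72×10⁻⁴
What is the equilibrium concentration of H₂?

[H₂] = 0.00789 mol L⁻¹

At equilibrium, Kc = [CH₃OH] / ([CO]·[H₂]²) = 2520.
(1.21×10⁻⁴) / ((7.72×10⁻⁴)·([H₂])²) = 2520
[H₂]² = 6.22×10⁻⁵ ⇒ [H₂] = 0.00789 mol L⁻¹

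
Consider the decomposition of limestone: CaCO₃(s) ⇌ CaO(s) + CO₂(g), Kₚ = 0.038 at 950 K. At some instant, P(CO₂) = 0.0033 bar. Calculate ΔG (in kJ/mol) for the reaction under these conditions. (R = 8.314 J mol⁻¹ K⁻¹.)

(CaCO₃, CaO are pure solids — omitted from Qₚ.)
Qₚ = P(CO₂) = 0.00330
ΔG = RT ln(Qₚ/Kₚ) = (8.314 J mol⁻¹ K⁻¹)(950 K) × ln(0.00330/0.038)
   = (7.898 kJ/mol)(-2.444) = -19.3 kJ/mol
ΔG < 0, so the forward reaction is spontaneous (proceeds forward).

ΔG = -19.3 kJ/mol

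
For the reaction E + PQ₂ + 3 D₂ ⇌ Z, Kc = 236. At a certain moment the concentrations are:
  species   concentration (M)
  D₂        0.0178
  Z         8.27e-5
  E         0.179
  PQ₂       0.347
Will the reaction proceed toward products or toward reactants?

at equilibrium

Qc = [Z] / ([E]·[PQ₂]·[D₂]³) = (8.27e-5) / ((0.179)·(0.347)·(0.0178)³) = 236
Qc = 236 = Kc, so the system is already at equilibrium.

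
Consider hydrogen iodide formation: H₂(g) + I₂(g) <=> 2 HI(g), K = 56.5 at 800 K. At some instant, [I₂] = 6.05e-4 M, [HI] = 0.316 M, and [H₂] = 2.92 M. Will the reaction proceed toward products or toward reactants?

Q = [HI]² / ([H₂]·[I₂]) = (0.316)² / ((2.92)·(6.05e-4)) = 56.5
Q = 56.5 = K, so the system is already at equilibrium.

neither direction; the system is at equilibrium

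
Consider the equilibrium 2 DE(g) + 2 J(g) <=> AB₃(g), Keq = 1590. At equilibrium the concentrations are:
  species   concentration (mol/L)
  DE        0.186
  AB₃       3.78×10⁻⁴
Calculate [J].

At equilibrium, Keq = [AB₃] / ([DE]²·[J]²) = 1590.
(3.78×10⁻⁴) / ((0.186)²·([J])²) = 1590
[J]² = 6.87×10⁻⁶ ⇒ [J] = 0.00262 mol/L

[J] = 0.00262 mol/L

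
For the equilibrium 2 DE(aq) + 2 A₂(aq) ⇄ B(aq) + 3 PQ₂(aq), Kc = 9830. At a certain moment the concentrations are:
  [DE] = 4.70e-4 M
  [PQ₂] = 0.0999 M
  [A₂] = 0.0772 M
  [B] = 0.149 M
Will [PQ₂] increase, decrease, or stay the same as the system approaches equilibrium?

decrease

Qc = [B]·[PQ₂]³ / ([DE]²·[A₂]²) = (0.149)·(0.0999)³ / ((4.70e-4)²·(0.0772)²) = 1.13e5
Qc = 1.13e5 > Kc = 9830: net reverse reaction.
PQ₂ is a product, so it decreases.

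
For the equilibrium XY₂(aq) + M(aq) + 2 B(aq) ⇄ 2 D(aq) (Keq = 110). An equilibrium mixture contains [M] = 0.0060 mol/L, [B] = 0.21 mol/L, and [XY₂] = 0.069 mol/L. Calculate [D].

[D] = 0.045 mol/L

At equilibrium, Keq = [D]² / ([XY₂]·[M]·[B]²) = 110.
([D])² / ((0.069)·(0.0060)·(0.21)²) = 110
[D]² = 0.00201 ⇒ [D] = 0.045 mol/L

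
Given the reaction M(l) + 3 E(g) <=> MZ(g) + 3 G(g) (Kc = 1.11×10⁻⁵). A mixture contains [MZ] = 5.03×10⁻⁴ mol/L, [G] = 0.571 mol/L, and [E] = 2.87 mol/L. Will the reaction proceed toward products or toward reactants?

to the right

(M is a pure liquid — omitted from Qc.)
Qc = [MZ]·[G]³ / [E]³ = (5.03×10⁻⁴)·(0.571)³ / (2.87)³ = 3.96×10⁻⁶
Qc = 3.96×10⁻⁶ < Kc = 1.11×10⁻⁵, so the forward reaction proceeds.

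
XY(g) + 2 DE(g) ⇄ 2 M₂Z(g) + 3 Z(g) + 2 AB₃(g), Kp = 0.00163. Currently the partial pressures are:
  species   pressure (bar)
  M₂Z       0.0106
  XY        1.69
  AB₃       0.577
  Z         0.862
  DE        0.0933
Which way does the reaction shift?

Qp = P(M₂Z)²·P(Z)³·P(AB₃)² / (P(XY)·P(DE)²) = (0.0106)²·(0.862)³·(0.577)² / ((1.69)·(0.0933)²) = 0.00163
Qp = 0.00163 = Kp, so the system is already at equilibrium.

no net change (already at equilibrium)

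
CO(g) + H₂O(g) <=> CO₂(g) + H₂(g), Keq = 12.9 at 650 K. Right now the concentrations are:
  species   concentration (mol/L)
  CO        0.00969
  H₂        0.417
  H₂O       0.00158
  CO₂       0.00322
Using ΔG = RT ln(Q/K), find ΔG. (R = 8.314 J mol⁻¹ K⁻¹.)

Q = [CO₂]·[H₂] / ([CO]·[H₂O]) = (0.00322)·(0.417) / ((0.00969)·(0.00158)) = 87.7
ΔG = RT ln(Q/Keq) = (8.314 J mol⁻¹ K⁻¹)(650 K) × ln(87.7/12.9)
   = (5.404 kJ/mol)(1.917) = 10.4 kJ/mol
ΔG > 0, so the forward reaction is non-spontaneous (proceeds in reverse).

ΔG = 10.4 kJ/mol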